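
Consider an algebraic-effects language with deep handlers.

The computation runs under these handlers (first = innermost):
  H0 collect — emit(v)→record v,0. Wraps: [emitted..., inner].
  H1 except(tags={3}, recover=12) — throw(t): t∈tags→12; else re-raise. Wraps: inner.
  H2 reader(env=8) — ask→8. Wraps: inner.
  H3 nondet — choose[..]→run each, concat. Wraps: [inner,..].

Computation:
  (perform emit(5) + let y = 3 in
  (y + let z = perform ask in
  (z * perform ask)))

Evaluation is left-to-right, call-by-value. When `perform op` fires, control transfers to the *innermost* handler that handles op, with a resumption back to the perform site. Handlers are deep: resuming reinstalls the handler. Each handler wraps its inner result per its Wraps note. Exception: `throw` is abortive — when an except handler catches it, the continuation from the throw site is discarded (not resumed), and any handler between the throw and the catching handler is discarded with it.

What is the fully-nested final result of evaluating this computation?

Answer: [[5, 67]]

Working:
emit(5) @ H0 ⇒ out+=5
ask @ H2 ⇒ 8
ask @ H2 ⇒ 8
H0 returns [5, 67]
H1 returns [5, 67]
H2 returns [5, 67]
H3 returns [[5, 67]]
= [[5, 67]]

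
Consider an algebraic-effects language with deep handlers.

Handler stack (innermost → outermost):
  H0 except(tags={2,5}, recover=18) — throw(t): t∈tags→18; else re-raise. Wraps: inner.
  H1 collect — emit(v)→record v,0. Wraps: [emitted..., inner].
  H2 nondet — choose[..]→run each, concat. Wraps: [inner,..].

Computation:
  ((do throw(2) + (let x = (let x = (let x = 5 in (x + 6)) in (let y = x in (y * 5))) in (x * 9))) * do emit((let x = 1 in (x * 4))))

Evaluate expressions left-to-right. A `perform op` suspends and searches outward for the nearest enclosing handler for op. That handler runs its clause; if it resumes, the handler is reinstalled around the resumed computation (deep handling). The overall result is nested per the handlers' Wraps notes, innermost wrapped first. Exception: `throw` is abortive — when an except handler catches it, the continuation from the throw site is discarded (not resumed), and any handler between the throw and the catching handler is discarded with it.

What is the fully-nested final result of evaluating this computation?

Evaluation trace:
throw(2) @ H0 caught ⇒ 18
H1 returns [18]
H2 returns [[18]]
= [[18]]

Answer: [[18]]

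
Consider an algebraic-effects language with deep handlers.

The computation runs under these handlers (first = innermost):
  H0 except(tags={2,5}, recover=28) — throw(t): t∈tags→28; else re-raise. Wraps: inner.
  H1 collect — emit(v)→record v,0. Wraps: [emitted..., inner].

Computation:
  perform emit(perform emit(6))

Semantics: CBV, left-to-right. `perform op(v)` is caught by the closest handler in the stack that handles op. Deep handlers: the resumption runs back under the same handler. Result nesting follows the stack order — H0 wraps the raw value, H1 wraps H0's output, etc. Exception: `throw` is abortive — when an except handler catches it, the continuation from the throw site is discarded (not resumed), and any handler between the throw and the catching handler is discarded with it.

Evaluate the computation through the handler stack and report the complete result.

Step-by-step:
emit(6) @ H1 ⇒ out+=6
emit(0) @ H1 ⇒ out+=0
H0 returns 0
H1 returns [6, 0, 0]
= [6, 0, 0]

Answer: [6, 0, 0]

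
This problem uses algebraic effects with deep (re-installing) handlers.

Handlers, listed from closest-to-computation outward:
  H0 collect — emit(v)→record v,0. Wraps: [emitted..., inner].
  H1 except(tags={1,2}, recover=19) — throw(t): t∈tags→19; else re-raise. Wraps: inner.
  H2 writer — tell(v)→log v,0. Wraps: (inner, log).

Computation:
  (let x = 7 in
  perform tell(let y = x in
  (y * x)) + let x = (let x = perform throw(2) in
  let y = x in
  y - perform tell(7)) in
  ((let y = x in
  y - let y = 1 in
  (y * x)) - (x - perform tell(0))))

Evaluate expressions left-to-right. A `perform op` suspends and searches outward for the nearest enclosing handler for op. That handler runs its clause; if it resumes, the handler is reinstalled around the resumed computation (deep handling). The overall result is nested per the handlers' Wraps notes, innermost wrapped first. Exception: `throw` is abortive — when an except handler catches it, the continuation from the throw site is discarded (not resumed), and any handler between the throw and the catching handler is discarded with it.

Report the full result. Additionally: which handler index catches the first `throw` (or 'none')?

Answer: (19, (49)) ; first throw caught by: H1

Step-by-step:
tell(49) @ H2 ⇒ log+=49
throw(2) @ H1 caught ⇒ 19
H2 returns (19, (49))
= (19, (49))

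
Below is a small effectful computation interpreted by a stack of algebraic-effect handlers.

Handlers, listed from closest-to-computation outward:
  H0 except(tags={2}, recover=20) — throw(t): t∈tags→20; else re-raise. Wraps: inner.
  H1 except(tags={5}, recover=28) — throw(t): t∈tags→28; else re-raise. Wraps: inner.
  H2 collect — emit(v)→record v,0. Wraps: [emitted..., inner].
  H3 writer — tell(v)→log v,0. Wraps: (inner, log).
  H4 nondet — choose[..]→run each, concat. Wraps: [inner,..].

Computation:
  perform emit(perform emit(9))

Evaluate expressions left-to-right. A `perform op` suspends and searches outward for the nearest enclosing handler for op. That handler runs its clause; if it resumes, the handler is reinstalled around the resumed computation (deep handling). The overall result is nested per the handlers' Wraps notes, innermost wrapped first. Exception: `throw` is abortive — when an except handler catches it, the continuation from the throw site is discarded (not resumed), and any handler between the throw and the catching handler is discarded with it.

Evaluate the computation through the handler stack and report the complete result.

Answer: [([9, 0, 0], ())]

Step-by-step:
emit(9) @ H2 ⇒ out+=9
emit(0) @ H2 ⇒ out+=0
H0 returns 0
H1 returns 0
H2 returns [9, 0, 0]
H3 returns ([9, 0, 0], ())
H4 returns [([9, 0, 0], ())]
= [([9, 0, 0], ())]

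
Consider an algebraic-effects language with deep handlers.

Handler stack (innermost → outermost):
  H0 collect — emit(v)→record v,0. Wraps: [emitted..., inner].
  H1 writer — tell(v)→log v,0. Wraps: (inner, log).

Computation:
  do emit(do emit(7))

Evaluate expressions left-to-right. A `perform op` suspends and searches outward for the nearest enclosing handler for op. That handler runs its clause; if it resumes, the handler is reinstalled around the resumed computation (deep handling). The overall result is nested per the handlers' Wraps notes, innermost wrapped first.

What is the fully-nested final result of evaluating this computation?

Answer: ([7, 0, 0], ())

Step-by-step:
emit(7) @ H0 ⇒ out+=7
emit(0) @ H0 ⇒ out+=0
H0 returns [7, 0, 0]
H1 returns ([7, 0, 0], ())
= ([7, 0, 0], ())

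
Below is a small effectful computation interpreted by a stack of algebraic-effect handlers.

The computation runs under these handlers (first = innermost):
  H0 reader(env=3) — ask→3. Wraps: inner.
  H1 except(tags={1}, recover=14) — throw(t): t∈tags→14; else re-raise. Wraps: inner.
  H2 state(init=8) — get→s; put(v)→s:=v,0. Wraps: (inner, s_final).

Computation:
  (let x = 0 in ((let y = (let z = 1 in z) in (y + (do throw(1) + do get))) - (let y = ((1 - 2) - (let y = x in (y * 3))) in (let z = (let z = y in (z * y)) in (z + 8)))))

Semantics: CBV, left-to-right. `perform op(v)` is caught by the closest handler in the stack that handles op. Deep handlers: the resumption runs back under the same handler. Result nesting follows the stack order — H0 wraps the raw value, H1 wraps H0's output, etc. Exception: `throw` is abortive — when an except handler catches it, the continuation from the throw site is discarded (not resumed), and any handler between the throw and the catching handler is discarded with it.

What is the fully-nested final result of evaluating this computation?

Answer: (14, 8)

Evaluation trace:
throw(1) @ H1 caught ⇒ 14
H2 returns (14, 8)
= (14, 8)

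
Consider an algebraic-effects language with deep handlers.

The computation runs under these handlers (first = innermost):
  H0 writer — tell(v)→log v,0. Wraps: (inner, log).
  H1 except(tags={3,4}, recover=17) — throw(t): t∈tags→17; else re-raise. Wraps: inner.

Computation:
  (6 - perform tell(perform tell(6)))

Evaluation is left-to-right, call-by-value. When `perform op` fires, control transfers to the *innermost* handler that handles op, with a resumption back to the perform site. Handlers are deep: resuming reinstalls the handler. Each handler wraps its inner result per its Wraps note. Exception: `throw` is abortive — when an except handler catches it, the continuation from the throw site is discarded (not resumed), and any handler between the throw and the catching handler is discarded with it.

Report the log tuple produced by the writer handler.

Answer: (6, 0)

Working:
tell(6) @ H0 ⇒ log+=6
tell(0) @ H0 ⇒ log+=0
H0 returns (6, (6, 0))
H1 returns (6, (6, 0))
= (6, (6, 0))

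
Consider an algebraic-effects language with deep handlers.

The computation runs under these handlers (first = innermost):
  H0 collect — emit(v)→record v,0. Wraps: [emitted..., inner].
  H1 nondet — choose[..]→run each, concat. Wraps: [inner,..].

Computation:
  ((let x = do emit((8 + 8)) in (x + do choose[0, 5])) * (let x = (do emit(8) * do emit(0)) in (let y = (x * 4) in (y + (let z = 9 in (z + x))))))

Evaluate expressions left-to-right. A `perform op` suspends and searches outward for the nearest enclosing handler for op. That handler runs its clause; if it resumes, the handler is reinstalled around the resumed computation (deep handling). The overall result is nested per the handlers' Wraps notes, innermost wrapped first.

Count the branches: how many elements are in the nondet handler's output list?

Step-by-step:
emit(16) @ H0 ⇒ out+=16
choose[0, 5] @ H1
  branch[0] choose=0:
    emit(8) @ H0 ⇒ out+=8
    emit(0) @ H0 ⇒ out+=0
    H0 returns [16, 8, 0, 0]
    H1 returns [[16, 8, 0, 0]]
  branch[1] choose=5:
    emit(8) @ H0 ⇒ out+=8
    emit(0) @ H0 ⇒ out+=0
    H0 returns [16, 8, 0, 45]
    H1 returns [[16, 8, 0, 45]]
= [[16, 8, 0, 0], [16, 8, 0, 45]]

Answer: 2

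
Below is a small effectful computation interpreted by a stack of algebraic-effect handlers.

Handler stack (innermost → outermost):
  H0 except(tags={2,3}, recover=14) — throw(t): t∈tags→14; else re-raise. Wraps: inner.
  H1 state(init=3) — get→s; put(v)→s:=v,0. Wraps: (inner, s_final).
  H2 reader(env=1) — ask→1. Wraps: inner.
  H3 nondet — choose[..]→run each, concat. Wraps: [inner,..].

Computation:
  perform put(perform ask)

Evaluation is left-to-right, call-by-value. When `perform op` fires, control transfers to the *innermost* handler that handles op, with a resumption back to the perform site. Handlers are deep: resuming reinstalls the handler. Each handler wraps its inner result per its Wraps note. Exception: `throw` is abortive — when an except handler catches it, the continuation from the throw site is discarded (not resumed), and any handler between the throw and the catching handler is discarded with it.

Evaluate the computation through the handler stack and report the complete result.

Answer: [(0, 1)]

Working:
ask @ H2 ⇒ 1
put(1) @ H1 ⇒ s:=1
H0 returns 0
H1 returns (0, 1)
H2 returns (0, 1)
H3 returns [(0, 1)]
= [(0, 1)]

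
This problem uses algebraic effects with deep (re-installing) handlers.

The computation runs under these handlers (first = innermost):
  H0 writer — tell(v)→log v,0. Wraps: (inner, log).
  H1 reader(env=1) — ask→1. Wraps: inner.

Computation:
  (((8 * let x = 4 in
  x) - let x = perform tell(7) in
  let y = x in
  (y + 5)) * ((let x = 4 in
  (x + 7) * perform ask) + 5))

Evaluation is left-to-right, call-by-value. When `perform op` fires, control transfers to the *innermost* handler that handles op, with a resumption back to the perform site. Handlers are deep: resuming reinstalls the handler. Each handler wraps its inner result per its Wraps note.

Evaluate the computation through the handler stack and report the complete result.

Answer: (432, (7))

Step-by-step:
tell(7) @ H0 ⇒ log+=7
ask @ H1 ⇒ 1
H0 returns (432, (7))
H1 returns (432, (7))
= (432, (7))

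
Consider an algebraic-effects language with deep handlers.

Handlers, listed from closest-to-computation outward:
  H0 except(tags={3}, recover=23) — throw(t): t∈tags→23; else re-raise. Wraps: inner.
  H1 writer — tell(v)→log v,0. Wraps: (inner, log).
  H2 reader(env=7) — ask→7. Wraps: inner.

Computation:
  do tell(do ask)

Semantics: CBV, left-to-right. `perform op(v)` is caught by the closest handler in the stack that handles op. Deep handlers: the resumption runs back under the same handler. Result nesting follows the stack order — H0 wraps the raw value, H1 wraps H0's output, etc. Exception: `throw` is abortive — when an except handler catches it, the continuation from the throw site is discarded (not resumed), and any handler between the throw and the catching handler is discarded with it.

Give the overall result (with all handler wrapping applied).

Evaluation trace:
ask @ H2 ⇒ 7
tell(7) @ H1 ⇒ log+=7
H0 returns 0
H1 returns (0, (7))
H2 returns (0, (7))
= (0, (7))

Answer: (0, (7))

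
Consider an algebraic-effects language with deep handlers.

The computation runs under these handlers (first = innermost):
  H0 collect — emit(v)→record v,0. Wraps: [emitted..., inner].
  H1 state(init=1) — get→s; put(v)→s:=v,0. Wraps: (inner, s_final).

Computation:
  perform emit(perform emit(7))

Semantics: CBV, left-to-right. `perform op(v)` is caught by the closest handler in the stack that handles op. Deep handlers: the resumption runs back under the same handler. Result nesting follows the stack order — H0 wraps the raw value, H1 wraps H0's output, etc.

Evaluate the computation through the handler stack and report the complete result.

Answer: ([7, 0, 0], 1)

Evaluation trace:
emit(7) @ H0 ⇒ out+=7
emit(0) @ H0 ⇒ out+=0
H0 returns [7, 0, 0]
H1 returns ([7, 0, 0], 1)
= ([7, 0, 0], 1)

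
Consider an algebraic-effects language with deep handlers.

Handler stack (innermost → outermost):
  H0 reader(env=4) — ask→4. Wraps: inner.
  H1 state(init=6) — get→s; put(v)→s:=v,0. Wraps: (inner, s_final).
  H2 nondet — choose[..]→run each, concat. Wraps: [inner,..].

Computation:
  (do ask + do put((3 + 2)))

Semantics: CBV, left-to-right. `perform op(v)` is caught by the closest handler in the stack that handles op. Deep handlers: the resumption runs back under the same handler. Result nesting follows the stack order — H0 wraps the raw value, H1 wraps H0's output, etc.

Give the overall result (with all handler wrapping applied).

Answer: [(4, 5)]

Step-by-step:
ask @ H0 ⇒ 4
put(5) @ H1 ⇒ s:=5
H0 returns 4
H1 returns (4, 5)
H2 returns [(4, 5)]
= [(4, 5)]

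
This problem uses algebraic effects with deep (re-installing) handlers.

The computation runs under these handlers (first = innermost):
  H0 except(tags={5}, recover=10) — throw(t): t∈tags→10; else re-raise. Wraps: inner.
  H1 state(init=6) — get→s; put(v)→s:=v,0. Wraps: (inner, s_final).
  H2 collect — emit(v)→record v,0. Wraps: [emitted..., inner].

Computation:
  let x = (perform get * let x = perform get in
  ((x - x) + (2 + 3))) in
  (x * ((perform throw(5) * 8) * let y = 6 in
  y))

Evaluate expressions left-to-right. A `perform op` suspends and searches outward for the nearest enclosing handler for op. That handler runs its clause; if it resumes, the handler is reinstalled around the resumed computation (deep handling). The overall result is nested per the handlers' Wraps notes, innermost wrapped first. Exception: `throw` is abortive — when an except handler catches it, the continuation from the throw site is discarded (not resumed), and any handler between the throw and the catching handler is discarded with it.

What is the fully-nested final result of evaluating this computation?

Evaluation trace:
get @ H1 ⇒ 6
get @ H1 ⇒ 6
throw(5) @ H0 caught ⇒ 10
H1 returns (10, 6)
H2 returns [(10, 6)]
= [(10, 6)]

Answer: [(10, 6)]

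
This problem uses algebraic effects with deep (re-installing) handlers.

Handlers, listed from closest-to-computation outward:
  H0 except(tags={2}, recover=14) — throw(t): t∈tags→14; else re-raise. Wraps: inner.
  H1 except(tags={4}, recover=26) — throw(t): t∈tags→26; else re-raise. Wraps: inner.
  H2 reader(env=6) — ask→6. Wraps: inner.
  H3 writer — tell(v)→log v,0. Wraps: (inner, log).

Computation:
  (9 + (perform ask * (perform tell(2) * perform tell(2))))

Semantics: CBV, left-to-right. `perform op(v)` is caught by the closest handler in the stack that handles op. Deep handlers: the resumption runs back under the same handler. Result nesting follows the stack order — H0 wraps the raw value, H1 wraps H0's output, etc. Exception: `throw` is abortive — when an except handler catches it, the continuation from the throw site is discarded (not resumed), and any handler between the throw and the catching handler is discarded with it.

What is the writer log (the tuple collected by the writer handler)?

Step-by-step:
ask @ H2 ⇒ 6
tell(2) @ H3 ⇒ log+=2
tell(2) @ H3 ⇒ log+=2
H0 returns 9
H1 returns 9
H2 returns 9
H3 returns (9, (2, 2))
= (9, (2, 2))

Answer: (2, 2)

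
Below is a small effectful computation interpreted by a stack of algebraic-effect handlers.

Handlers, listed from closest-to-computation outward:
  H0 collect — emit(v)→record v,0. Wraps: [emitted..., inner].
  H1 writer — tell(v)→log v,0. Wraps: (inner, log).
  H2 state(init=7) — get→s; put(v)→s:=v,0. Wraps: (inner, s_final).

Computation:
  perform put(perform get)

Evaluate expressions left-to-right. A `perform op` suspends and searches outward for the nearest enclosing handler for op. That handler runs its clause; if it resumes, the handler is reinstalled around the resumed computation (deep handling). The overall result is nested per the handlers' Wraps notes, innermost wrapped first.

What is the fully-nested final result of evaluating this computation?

Answer: (([0], ()), 7)

Evaluation trace:
get @ H2 ⇒ 7
put(7) @ H2 ⇒ s:=7
H0 returns [0]
H1 returns ([0], ())
H2 returns (([0], ()), 7)
= (([0], ()), 7)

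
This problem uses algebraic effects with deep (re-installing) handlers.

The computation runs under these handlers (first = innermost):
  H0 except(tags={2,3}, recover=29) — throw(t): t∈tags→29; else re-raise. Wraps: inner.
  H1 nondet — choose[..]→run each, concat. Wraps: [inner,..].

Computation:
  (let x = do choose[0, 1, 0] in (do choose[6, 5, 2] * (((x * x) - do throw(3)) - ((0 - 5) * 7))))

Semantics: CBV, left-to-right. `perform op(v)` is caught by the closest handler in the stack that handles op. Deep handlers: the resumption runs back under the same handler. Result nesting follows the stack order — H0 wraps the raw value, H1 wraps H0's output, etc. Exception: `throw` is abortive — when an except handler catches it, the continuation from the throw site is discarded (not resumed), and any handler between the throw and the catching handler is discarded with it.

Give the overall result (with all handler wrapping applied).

Answer: [29, 29, 29, 29, 29, 29, 29, 29, 29]

Step-by-step:
choose[0, 1, 0] @ H1
  branch[0] choose=0:
    choose[6, 5, 2] @ H1
      branch[0] choose=6:
        throw(3) @ H0 caught ⇒ 29
        H1 returns [29]
      branch[1] choose=5:
        throw(3) @ H0 caught ⇒ 29
        H1 returns [29]
      branch[2] choose=2:
        throw(3) @ H0 caught ⇒ 29
        H1 returns [29]
  branch[1] choose=1:
    choose[6, 5, 2] @ H1
      branch[0] choose=6:
        throw(3) @ H0 caught ⇒ 29
        H1 returns [29]
      branch[1] choose=5:
        throw(3) @ H0 caught ⇒ 29
        H1 returns [29]
      branch[2] choose=2:
        throw(3) @ H0 caught ⇒ 29
        H1 returns [29]
  branch[2] choose=0:
    choose[6, 5, 2] @ H1
      branch[0] choose=6:
        throw(3) @ H0 caught ⇒ 29
        H1 returns [29]
      branch[1] choose=5:
        throw(3) @ H0 caught ⇒ 29
        H1 returns [29]
      branch[2] choose=2:
        throw(3) @ H0 caught ⇒ 29
        H1 returns [29]
= [29, 29, 29, 29, 29, 29, 29, 29, 29]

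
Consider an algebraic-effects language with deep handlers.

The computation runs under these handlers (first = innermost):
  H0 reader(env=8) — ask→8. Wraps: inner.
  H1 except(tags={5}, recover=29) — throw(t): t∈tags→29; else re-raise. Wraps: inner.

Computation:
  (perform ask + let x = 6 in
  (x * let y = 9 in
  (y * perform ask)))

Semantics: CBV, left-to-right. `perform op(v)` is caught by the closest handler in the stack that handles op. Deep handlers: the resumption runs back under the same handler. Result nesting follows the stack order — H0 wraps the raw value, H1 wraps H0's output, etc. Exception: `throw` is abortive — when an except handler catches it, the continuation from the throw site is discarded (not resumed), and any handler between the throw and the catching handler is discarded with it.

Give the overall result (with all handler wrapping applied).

Step-by-step:
ask @ H0 ⇒ 8
ask @ H0 ⇒ 8
H0 returns 440
H1 returns 440
= 440

Answer: 440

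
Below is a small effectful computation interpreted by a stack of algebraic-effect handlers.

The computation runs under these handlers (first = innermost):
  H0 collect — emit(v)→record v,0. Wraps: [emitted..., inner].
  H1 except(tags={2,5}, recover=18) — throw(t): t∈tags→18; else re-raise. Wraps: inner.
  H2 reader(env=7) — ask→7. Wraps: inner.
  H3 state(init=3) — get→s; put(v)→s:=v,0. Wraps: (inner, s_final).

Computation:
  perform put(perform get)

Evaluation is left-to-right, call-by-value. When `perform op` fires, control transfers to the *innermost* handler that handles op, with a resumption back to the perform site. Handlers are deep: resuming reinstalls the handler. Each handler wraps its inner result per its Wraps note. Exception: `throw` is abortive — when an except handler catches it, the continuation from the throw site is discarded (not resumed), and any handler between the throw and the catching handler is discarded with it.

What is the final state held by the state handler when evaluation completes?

Step-by-step:
get @ H3 ⇒ 3
put(3) @ H3 ⇒ s:=3
H0 returns [0]
H1 returns [0]
H2 returns [0]
H3 returns ([0], 3)
= ([0], 3)

Answer: 3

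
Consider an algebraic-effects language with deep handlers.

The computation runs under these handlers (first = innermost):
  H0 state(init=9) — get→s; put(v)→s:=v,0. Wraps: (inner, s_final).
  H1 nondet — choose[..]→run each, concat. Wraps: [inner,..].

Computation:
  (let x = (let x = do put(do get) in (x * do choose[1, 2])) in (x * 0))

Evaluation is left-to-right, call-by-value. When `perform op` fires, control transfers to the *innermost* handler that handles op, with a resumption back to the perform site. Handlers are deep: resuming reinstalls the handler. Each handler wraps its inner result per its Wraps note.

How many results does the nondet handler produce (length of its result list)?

Answer: 2

Evaluation trace:
get @ H0 ⇒ 9
put(9) @ H0 ⇒ s:=9
choose[1, 2] @ H1
  branch[0] choose=1:
    H0 returns (0, 9)
    H1 returns [(0, 9)]
  branch[1] choose=2:
    H0 returns (0, 9)
    H1 returns [(0, 9)]
= [(0, 9), (0, 9)]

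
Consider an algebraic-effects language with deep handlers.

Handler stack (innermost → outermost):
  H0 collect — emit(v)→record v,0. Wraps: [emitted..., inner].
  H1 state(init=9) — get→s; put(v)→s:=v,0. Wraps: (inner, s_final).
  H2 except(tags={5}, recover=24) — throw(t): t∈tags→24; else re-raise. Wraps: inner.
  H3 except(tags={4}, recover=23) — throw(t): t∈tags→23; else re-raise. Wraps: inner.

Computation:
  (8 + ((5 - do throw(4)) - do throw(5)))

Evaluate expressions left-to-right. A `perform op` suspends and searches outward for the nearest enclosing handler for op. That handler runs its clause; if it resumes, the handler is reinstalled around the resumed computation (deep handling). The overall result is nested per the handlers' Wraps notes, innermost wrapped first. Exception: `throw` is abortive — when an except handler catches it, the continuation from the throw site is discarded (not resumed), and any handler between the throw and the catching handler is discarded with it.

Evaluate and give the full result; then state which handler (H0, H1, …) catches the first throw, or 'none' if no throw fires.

Answer: 23 ; first throw caught by: H3

Evaluation trace:
throw(4) @ H2 re-raised
throw(4) @ H3 caught ⇒ 23
= 23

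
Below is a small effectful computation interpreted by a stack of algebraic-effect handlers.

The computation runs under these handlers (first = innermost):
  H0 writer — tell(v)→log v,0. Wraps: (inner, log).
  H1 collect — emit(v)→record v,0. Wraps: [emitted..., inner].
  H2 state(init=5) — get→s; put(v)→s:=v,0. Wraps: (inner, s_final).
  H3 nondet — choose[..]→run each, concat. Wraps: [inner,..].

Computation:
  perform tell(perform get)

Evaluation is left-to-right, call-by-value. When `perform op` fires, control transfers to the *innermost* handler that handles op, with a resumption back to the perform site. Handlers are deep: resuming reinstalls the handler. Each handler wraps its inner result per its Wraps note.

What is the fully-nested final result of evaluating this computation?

Step-by-step:
get @ H2 ⇒ 5
tell(5) @ H0 ⇒ log+=5
H0 returns (0, (5))
H1 returns [(0, (5))]
H2 returns ([(0, (5))], 5)
H3 returns [([(0, (5))], 5)]
= [([(0, (5))], 5)]

Answer: [([(0, (5))], 5)]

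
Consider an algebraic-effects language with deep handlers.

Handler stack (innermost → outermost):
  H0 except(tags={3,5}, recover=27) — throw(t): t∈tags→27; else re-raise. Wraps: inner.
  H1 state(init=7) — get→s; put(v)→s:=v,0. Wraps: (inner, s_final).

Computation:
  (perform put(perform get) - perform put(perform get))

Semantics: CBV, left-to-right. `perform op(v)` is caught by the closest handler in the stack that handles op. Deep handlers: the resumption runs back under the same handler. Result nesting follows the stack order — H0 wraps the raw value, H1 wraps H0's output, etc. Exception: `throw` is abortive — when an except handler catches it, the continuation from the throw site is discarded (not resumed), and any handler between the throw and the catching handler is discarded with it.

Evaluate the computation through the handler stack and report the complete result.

Working:
get @ H1 ⇒ 7
put(7) @ H1 ⇒ s:=7
get @ H1 ⇒ 7
put(7) @ H1 ⇒ s:=7
H0 returns 0
H1 returns (0, 7)
= (0, 7)

Answer: (0, 7)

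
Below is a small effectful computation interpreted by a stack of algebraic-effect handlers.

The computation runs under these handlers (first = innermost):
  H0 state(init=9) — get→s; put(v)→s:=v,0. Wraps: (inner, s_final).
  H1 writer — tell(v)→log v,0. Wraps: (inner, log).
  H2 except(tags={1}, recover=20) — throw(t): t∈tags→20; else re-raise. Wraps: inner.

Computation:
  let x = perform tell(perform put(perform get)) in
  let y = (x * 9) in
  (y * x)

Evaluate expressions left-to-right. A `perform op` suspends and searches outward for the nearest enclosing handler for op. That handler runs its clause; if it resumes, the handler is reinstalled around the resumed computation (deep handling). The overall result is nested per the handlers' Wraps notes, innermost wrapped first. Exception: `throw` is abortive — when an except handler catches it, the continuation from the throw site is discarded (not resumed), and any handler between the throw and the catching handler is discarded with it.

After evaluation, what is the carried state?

Answer: 9

Evaluation trace:
get @ H0 ⇒ 9
put(9) @ H0 ⇒ s:=9
tell(0) @ H1 ⇒ log+=0
H0 returns (0, 9)
H1 returns ((0, 9), (0))
H2 returns ((0, 9), (0))
= ((0, 9), (0))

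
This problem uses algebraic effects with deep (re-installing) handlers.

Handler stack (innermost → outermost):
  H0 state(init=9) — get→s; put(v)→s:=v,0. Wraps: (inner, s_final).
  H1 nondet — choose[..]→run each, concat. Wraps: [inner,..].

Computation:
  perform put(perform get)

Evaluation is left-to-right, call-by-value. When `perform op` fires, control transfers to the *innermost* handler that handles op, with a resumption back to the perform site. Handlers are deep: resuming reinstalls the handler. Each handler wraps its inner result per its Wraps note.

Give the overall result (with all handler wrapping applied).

Evaluation trace:
get @ H0 ⇒ 9
put(9) @ H0 ⇒ s:=9
H0 returns (0, 9)
H1 returns [(0, 9)]
= [(0, 9)]

Answer: [(0, 9)]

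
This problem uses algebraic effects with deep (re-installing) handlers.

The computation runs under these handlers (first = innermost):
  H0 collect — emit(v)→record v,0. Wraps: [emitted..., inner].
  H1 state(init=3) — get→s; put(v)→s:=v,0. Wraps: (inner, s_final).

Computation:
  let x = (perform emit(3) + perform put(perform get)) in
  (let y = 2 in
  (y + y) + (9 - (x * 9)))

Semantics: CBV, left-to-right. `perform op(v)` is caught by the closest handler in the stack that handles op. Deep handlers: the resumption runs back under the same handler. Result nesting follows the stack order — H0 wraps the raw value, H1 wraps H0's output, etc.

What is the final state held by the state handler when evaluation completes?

Step-by-step:
emit(3) @ H0 ⇒ out+=3
get @ H1 ⇒ 3
put(3) @ H1 ⇒ s:=3
H0 returns [3, 13]
H1 returns ([3, 13], 3)
= ([3, 13], 3)

Answer: 3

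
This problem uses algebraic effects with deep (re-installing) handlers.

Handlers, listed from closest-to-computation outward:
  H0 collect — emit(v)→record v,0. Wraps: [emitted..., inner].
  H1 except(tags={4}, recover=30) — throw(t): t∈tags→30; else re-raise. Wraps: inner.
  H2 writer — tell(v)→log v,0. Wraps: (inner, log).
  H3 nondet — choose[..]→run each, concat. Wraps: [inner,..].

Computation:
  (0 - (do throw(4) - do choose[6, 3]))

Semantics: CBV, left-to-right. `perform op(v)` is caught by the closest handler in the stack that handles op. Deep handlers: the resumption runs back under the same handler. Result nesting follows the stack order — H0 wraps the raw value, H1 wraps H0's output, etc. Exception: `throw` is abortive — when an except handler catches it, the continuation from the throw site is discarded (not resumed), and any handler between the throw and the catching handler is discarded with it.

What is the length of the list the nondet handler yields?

Step-by-step:
throw(4) @ H1 caught ⇒ 30
H2 returns (30, ())
H3 returns [(30, ())]
= [(30, ())]

Answer: 1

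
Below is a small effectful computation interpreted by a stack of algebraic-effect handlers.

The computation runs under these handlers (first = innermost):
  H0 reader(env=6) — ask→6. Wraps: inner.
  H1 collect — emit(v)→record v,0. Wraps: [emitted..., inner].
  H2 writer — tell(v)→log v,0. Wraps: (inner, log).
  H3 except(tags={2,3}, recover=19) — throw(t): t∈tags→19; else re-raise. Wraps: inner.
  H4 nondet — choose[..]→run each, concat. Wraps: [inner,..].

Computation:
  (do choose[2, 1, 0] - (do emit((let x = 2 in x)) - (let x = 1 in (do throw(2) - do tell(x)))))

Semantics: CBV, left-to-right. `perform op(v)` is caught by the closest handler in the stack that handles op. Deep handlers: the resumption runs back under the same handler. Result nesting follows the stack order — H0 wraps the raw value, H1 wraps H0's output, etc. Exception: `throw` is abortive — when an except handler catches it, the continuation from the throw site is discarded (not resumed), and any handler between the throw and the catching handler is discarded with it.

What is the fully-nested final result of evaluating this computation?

Evaluation trace:
choose[2, 1, 0] @ H4
  branch[0] choose=2:
    emit(2) @ H1 ⇒ out+=2
    throw(2) @ H3 caught ⇒ 19
    H4 returns [19]
  branch[1] choose=1:
    emit(2) @ H1 ⇒ out+=2
    throw(2) @ H3 caught ⇒ 19
    H4 returns [19]
  branch[2] choose=0:
    emit(2) @ H1 ⇒ out+=2
    throw(2) @ H3 caught ⇒ 19
    H4 returns [19]
= [19, 19, 19]

Answer: [19, 19, 19]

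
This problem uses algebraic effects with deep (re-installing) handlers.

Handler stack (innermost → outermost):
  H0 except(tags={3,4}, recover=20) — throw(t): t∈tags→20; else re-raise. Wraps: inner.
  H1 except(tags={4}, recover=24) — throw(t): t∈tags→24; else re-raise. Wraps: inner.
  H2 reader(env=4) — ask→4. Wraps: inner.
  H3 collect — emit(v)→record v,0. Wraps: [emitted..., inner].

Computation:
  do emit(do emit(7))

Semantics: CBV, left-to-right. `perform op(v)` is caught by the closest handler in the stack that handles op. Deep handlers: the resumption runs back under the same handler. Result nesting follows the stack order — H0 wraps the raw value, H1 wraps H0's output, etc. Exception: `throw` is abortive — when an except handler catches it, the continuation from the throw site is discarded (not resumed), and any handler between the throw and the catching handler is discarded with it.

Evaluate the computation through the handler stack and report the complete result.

Answer: [7, 0, 0]

Step-by-step:
emit(7) @ H3 ⇒ out+=7
emit(0) @ H3 ⇒ out+=0
H0 returns 0
H1 returns 0
H2 returns 0
H3 returns [7, 0, 0]
= [7, 0, 0]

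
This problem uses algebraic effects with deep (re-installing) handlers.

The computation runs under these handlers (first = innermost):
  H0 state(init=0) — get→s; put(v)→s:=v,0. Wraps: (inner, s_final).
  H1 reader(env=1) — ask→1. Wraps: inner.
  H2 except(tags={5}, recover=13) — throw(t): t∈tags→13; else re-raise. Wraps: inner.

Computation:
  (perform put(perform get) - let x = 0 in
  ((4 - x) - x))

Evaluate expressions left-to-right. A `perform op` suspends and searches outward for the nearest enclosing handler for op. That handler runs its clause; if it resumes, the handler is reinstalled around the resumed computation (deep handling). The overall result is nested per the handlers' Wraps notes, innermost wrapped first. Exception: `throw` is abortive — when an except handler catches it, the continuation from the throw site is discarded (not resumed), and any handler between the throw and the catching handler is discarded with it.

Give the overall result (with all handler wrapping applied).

Answer: (-4, 0)

Working:
get @ H0 ⇒ 0
put(0) @ H0 ⇒ s:=0
H0 returns (-4, 0)
H1 returns (-4, 0)
H2 returns (-4, 0)
= (-4, 0)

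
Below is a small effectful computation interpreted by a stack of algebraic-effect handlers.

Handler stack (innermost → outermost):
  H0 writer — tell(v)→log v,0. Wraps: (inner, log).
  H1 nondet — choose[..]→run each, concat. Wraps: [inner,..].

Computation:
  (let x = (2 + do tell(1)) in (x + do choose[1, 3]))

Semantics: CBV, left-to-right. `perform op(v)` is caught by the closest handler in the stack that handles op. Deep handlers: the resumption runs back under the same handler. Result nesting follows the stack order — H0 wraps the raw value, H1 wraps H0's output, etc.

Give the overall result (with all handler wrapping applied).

Answer: [(3, (1)), (5, (1))]

Working:
tell(1) @ H0 ⇒ log+=1
choose[1, 3] @ H1
  branch[0] choose=1:
    H0 returns (3, (1))
    H1 returns [(3, (1))]
  branch[1] choose=3:
    H0 returns (5, (1))
    H1 returns [(5, (1))]
= [(3, (1)), (5, (1))]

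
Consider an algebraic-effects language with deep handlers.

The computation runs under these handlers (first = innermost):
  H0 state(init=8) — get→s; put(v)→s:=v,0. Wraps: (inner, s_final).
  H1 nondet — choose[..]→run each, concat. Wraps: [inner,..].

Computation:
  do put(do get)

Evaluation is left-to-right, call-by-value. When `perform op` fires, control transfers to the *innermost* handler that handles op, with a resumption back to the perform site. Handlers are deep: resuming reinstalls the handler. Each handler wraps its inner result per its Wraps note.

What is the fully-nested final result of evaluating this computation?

Evaluation trace:
get @ H0 ⇒ 8
put(8) @ H0 ⇒ s:=8
H0 returns (0, 8)
H1 returns [(0, 8)]
= [(0, 8)]

Answer: [(0, 8)]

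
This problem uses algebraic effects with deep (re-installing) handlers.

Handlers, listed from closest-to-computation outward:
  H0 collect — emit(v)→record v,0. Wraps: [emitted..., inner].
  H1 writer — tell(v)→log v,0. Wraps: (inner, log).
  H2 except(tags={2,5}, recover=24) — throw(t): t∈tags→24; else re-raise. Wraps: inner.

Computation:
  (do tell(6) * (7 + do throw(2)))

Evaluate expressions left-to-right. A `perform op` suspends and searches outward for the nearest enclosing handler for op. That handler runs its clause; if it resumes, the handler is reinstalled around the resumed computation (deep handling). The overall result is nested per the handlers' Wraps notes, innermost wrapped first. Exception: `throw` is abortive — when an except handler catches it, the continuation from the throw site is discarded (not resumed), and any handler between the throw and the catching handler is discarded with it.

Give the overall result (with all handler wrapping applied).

Step-by-step:
tell(6) @ H1 ⇒ log+=6
throw(2) @ H2 caught ⇒ 24
= 24

Answer: 24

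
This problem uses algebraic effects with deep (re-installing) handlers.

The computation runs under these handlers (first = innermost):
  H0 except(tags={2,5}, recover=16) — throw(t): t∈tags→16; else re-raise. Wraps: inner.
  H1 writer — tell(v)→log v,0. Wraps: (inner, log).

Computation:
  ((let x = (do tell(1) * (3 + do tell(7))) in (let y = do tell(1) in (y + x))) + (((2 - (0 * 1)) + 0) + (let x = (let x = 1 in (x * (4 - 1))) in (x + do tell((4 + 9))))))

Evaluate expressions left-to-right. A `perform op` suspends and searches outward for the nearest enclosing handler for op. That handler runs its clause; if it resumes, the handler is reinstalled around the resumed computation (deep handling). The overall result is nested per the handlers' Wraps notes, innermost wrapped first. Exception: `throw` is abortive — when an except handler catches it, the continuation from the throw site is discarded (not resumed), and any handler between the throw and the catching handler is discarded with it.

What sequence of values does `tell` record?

Evaluation trace:
tell(1) @ H1 ⇒ log+=1
tell(7) @ H1 ⇒ log+=7
tell(1) @ H1 ⇒ log+=1
tell(13) @ H1 ⇒ log+=13
H0 returns 5
H1 returns (5, (1, 7, 1, 13))
= (5, (1, 7, 1, 13))

Answer: (1, 7, 1, 13)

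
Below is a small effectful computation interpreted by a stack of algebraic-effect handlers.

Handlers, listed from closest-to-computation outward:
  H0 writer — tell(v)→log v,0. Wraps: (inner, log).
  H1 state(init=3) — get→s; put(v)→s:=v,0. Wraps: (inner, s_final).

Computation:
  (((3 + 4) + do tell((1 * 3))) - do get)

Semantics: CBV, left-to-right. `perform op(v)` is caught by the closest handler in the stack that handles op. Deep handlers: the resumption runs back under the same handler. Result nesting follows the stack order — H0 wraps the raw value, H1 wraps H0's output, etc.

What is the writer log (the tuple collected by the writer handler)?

Working:
tell(3) @ H0 ⇒ log+=3
get @ H1 ⇒ 3
H0 returns (4, (3))
H1 returns ((4, (3)), 3)
= ((4, (3)), 3)

Answer: (3)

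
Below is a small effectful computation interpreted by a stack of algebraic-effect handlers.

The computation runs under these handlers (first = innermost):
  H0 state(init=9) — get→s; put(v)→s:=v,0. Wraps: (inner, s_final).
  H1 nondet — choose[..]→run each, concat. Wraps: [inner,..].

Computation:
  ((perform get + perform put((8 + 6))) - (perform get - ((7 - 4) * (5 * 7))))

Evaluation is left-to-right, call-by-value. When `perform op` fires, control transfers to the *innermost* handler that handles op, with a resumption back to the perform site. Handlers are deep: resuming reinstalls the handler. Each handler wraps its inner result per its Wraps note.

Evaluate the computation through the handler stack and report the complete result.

Answer: [(100, 14)]

Evaluation trace:
get @ H0 ⇒ 9
put(14) @ H0 ⇒ s:=14
get @ H0 ⇒ 14
H0 returns (100, 14)
H1 returns [(100, 14)]
= [(100, 14)]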